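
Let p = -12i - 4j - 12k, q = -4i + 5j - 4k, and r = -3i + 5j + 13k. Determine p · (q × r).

-1216

q × r:
i: 5·13 - (-4)·5 = 65 - (-20) = 85
j: (-4)·(-3) - (-4)·13 = 12 - (-52) = 64
k: (-4)·5 - 5·(-3) = -20 - (-15) = -5
q × r = (85, 64, -5)
p · (q × r) = (-12)·85 + (-4)·64 + (-12)·(-5) = -1020 - 256 + 60 = -1216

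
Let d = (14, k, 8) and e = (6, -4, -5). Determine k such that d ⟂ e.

11

d · e = 14·6 + k·(-4) + 8·(-5) = 44 - 4k
Set equal to 0: -4k = -44, so k = 11.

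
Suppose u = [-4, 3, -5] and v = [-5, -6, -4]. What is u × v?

(-42, 9, 39)

i: 3·(-4) - (-5)·(-6) = -12 - 30 = -42
j: (-5)·(-5) - (-4)·(-4) = 25 - 16 = 9
k: (-4)·(-6) - 3·(-5) = 24 - (-15) = 39
u × v = (-42, 9, 39)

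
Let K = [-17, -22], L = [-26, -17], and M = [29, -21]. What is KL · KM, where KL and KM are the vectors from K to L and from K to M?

KL = L − K = (-9, 5)
KM = M − K = (46, 1)
KL · KM = (-9)·46 + 5·1 = -414 + 5 = -409

-409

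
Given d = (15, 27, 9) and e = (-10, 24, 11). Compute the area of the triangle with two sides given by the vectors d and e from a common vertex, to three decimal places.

342.230

i: 27·11 - 9·24 = 297 - 216 = 81
j: 9·(-10) - 15·11 = -90 - 165 = -255
k: 15·24 - 27·(-10) = 360 - (-270) = 630
d × e = (81, -255, 630)
|d × e| = √(81² + (-255)² + 630²) = √468486 ≈ 684.4604
area = ½ · 684.4604 ≈ 342.230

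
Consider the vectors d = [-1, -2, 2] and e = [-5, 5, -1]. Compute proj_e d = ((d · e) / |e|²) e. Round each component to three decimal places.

d · e = (-1)·(-5) + (-2)·5 + 2·(-1) = 5 - 10 - 2 = -7
|e|² = 25 + 25 + 1 = 51
proj_e d = (-7/51) · (-5, 5, -1) ≈ (0.686, -0.686, 0.137)

(0.686, -0.686, 0.137)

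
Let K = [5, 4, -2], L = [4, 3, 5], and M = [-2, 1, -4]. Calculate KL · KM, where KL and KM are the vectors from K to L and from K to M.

KL = L − K = (-1, -1, 7)
KM = M − K = (-7, -3, -2)
KL · KM = (-1)·(-7) + (-1)·(-3) + 7·(-2) = 7 + 3 - 14 = -4

-4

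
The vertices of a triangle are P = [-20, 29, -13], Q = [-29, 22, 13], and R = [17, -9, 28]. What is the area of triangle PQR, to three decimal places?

809.963

PQ = (-9, -7, 26),  PR = (37, -38, 41)
i: (-7)·41 - 26·(-38) = -287 - (-988) = 701
j: 26·37 - (-9)·41 = 962 - (-369) = 1331
k: (-9)·(-38) - (-7)·37 = 342 - (-259) = 601
PQ × PR = (701, 1331, 601)
|PQ × PR| = √2624163 ≈ 1619.9269
area = ½ · 1619.9269 ≈ 809.963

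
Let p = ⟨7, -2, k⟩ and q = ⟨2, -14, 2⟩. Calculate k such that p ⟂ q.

p · q = 7·2 + (-2)·(-14) + k·2 = 42 + 2k
Set equal to 0: 2k = -42, so k = -21.

-21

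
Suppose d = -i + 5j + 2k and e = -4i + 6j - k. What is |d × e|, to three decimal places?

i: 5·(-1) - 2·6 = -5 - 12 = -17
j: 2·(-4) - (-1)·(-1) = -8 - 1 = -9
k: (-1)·6 - 5·(-4) = -6 - (-20) = 14
d × e = (-17, -9, 14)
|d × e| = √((-17)² + (-9)² + 14²) = √566 ≈ 23.7908

23.791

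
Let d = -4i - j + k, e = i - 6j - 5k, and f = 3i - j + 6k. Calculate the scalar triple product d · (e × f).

e × f:
i: (-6)·6 - (-5)·(-1) = -36 - 5 = -41
j: (-5)·3 - 1·6 = -15 - 6 = -21
k: 1·(-1) - (-6)·3 = -1 - (-18) = 17
e × f = (-41, -21, 17)
d · (e × f) = (-4)·(-41) + (-1)·(-21) + 1·17 = 164 + 21 + 17 = 202

202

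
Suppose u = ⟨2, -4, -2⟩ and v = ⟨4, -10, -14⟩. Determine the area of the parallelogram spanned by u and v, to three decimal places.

41.376

i: (-4)·(-14) - (-2)·(-10) = 56 - 20 = 36
j: (-2)·4 - 2·(-14) = -8 - (-28) = 20
k: 2·(-10) - (-4)·4 = -20 - (-16) = -4
u × v = (36, 20, -4)
|u × v| = √(36² + 20² + (-4)²) = √1712 ≈ 41.3763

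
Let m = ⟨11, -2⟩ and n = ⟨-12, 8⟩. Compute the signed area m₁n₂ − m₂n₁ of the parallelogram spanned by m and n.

64

11·8 - (-2)·(-12) = 88 - 24 = 64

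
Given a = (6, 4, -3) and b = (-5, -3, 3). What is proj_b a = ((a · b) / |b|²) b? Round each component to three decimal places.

(5.930, 3.558, -3.558)

a · b = 6·(-5) + 4·(-3) + (-3)·3 = -30 - 12 - 9 = -51
|b|² = 25 + 9 + 9 = 43
proj_b a = (-51/43) · (-5, -3, 3) ≈ (5.930, 3.558, -3.558)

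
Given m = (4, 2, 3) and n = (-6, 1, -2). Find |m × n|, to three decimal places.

i: 2·(-2) - 3·1 = -4 - 3 = -7
j: 3·(-6) - 4·(-2) = -18 - (-8) = -10
k: 4·1 - 2·(-6) = 4 - (-12) = 16
m × n = (-7, -10, 16)
|m × n| = √((-7)² + (-10)² + 16²) = √405 ≈ 20.1246

20.125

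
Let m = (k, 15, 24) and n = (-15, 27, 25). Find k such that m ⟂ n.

67

m · n = k·(-15) + 15·27 + 24·25 = 1005 - 15k
Set equal to 0: -15k = -1005, so k = 67.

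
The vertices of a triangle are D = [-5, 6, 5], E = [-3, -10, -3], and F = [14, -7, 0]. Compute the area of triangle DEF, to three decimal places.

156.544

DE = (2, -16, -8),  DF = (19, -13, -5)
i: (-16)·(-5) - (-8)·(-13) = 80 - 104 = -24
j: (-8)·19 - 2·(-5) = -152 - (-10) = -142
k: 2·(-13) - (-16)·19 = -26 - (-304) = 278
DE × DF = (-24, -142, 278)
|DE × DF| = √98024 ≈ 313.0878
area = ½ · 313.0878 ≈ 156.544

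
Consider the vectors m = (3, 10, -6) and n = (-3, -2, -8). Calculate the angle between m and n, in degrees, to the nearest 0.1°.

m · n = 3·(-3) + 10·(-2) + (-6)·(-8) = -9 - 20 + 48 = 19
|m|² = 9 + 100 + 36 = 145,  |m| = √145 ≈ 12.041595
|n|² = 9 + 4 + 64 = 77,  |n| = √77 ≈ 8.774964
cos θ = 19 / (12.041595 · 8.774964) ≈ 0.17981
θ = arccos(0.17981) ≈ 79.6°

79.6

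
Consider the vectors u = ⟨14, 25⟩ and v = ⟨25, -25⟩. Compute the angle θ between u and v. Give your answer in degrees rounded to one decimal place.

105.8

u · v = 14·25 + 25·(-25) = 350 - 625 = -275
|u|² = 196 + 625 = 821,  |u| = √821 ≈ 28.653098
|v|² = 625 + 625 = 1250,  |v| = √1250 ≈ 35.355339
cos θ = -275 / (28.653098 · 35.355339) ≈ -0.27146
θ = arccos(-0.27146) ≈ 105.8°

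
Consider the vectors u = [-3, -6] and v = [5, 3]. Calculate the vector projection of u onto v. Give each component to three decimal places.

(-4.853, -2.912)

u · v = (-3)·5 + (-6)·3 = -15 - 18 = -33
|v|² = 25 + 9 = 34
proj_v u = (-33/34) · (5, 3) ≈ (-4.853, -2.912)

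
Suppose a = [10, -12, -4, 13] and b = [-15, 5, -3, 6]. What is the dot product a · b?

-120

a · b = 10·(-15) + (-12)·5 + (-4)·(-3) + 13·6 = -150 - 60 + 12 + 78 = -120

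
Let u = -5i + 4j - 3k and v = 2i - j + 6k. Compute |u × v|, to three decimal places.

i: 4·6 - (-3)·(-1) = 24 - 3 = 21
j: (-3)·2 - (-5)·6 = -6 - (-30) = 24
k: (-5)·(-1) - 4·2 = 5 - 8 = -3
u × v = (21, 24, -3)
|u × v| = √(21² + 24² + (-3)²) = √1026 ≈ 32.0312

32.031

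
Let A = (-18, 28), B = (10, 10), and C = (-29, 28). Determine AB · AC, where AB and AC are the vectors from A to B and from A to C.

-308

AB = B − A = (28, -18)
AC = C − A = (-11, 0)
AB · AC = 28·(-11) + (-18)·0 = -308 + 0 = -308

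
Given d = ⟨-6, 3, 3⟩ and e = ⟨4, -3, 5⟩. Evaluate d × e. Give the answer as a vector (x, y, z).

i: 3·5 - 3·(-3) = 15 - (-9) = 24
j: 3·4 - (-6)·5 = 12 - (-30) = 42
k: (-6)·(-3) - 3·4 = 18 - 12 = 6
d × e = (24, 42, 6)

(24, 42, 6)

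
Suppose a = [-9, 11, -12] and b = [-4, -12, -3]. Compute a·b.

a · b = (-9)·(-4) + 11·(-12) + (-12)·(-3) = 36 - 132 + 36 = -60

-60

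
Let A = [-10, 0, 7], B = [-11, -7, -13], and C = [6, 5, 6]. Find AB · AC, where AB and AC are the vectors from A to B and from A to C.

-31

AB = B − A = (-1, -7, -20)
AC = C − A = (16, 5, -1)
AB · AC = (-1)·16 + (-7)·5 + (-20)·(-1) = -16 - 35 + 20 = -31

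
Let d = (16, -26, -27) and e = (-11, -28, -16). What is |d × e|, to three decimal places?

i: (-26)·(-16) - (-27)·(-28) = 416 - 756 = -340
j: (-27)·(-11) - 16·(-16) = 297 - (-256) = 553
k: 16·(-28) - (-26)·(-11) = -448 - 286 = -734
d × e = (-340, 553, -734)
|d × e| = √((-340)² + 553² + (-734)²) = √960165 ≈ 979.8801

979.880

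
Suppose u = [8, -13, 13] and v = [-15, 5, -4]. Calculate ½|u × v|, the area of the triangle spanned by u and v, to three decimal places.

i: (-13)·(-4) - 13·5 = 52 - 65 = -13
j: 13·(-15) - 8·(-4) = -195 - (-32) = -163
k: 8·5 - (-13)·(-15) = 40 - 195 = -155
u × v = (-13, -163, -155)
|u × v| = √((-13)² + (-163)² + (-155)²) = √50763 ≈ 225.3065
area = ½ · 225.3065 ≈ 112.653

112.653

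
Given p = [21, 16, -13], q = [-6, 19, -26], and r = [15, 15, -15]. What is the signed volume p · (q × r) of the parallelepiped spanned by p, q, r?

-600

q × r:
i: 19·(-15) - (-26)·15 = -285 - (-390) = 105
j: (-26)·15 - (-6)·(-15) = -390 - 90 = -480
k: (-6)·15 - 19·15 = -90 - 285 = -375
q × r = (105, -480, -375)
p · (q × r) = 21·105 + 16·(-480) + (-13)·(-375) = 2205 - 7680 + 4875 = -600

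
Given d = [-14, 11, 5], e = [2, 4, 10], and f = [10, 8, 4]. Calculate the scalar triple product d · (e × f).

e × f:
i: 4·4 - 10·8 = 16 - 80 = -64
j: 10·10 - 2·4 = 100 - 8 = 92
k: 2·8 - 4·10 = 16 - 40 = -24
e × f = (-64, 92, -24)
d · (e × f) = (-14)·(-64) + 11·92 + 5·(-24) = 896 + 1012 - 120 = 1788

1788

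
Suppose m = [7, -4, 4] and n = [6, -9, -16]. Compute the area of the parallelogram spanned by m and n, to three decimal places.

173.254

i: (-4)·(-16) - 4·(-9) = 64 - (-36) = 100
j: 4·6 - 7·(-16) = 24 - (-112) = 136
k: 7·(-9) - (-4)·6 = -63 - (-24) = -39
m × n = (100, 136, -39)
|m × n| = √(100² + 136² + (-39)²) = √30017 ≈ 173.2541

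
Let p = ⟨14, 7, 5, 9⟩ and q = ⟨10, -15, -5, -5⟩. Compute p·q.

p · q = 14·10 + 7·(-15) + 5·(-5) + 9·(-5) = 140 - 105 - 25 - 45 = -35

-35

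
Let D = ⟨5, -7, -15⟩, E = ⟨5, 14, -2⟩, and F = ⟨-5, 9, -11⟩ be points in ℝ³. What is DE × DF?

(-124, -130, 210)

DE = (0, 21, 13)
DF = (-10, 16, 4)
i: 21·4 - 13·16 = 84 - 208 = -124
j: 13·(-10) - 0·4 = -130 - 0 = -130
k: 0·16 - 21·(-10) = 0 - (-210) = 210
DE × DF = (-124, -130, 210)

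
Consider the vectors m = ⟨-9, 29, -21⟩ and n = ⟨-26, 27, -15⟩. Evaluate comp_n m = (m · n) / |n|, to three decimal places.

32.992

m · n = (-9)·(-26) + 29·27 + (-21)·(-15) = 234 + 783 + 315 = 1332
|n| = √(676 + 729 + 225) = √1630 ≈ 40.3733
comp_n m = 1332 / √1630 ≈ 32.992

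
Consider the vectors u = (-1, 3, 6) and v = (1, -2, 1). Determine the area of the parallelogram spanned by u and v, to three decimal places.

i: 3·1 - 6·(-2) = 3 - (-12) = 15
j: 6·1 - (-1)·1 = 6 - (-1) = 7
k: (-1)·(-2) - 3·1 = 2 - 3 = -1
u × v = (15, 7, -1)
|u × v| = √(15² + 7² + (-1)²) = √275 ≈ 16.5831

16.583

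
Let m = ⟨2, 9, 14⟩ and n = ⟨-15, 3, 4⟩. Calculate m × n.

(-6, -218, 141)

i: 9·4 - 14·3 = 36 - 42 = -6
j: 14·(-15) - 2·4 = -210 - 8 = -218
k: 2·3 - 9·(-15) = 6 - (-135) = 141
m × n = (-6, -218, 141)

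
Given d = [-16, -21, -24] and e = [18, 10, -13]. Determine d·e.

-186

d · e = (-16)·18 + (-21)·10 + (-24)·(-13) = -288 - 210 + 312 = -186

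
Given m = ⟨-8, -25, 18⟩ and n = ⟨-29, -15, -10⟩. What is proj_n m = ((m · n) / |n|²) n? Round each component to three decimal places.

m · n = (-8)·(-29) + (-25)·(-15) + 18·(-10) = 232 + 375 - 180 = 427
|n|² = 841 + 225 + 100 = 1166
proj_n m = (427/1166) · (-29, -15, -10) ≈ (-10.620, -5.493, -3.662)

(-10.620, -5.493, -3.662)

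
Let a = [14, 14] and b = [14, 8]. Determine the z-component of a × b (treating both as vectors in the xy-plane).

14·8 - 14·14 = 112 - 196 = -84

-84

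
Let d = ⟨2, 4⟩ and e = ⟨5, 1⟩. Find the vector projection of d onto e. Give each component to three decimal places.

d · e = 2·5 + 4·1 = 10 + 4 = 14
|e|² = 25 + 1 = 26
proj_e d = (14/26) · (5, 1) ≈ (2.692, 0.538)

(2.692, 0.538)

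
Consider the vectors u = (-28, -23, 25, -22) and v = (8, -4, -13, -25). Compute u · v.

u · v = (-28)·8 + (-23)·(-4) + 25·(-13) + (-22)·(-25) = -224 + 92 - 325 + 550 = 93

93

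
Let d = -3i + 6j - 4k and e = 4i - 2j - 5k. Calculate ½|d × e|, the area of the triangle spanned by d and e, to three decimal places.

26.120

i: 6·(-5) - (-4)·(-2) = -30 - 8 = -38
j: (-4)·4 - (-3)·(-5) = -16 - 15 = -31
k: (-3)·(-2) - 6·4 = 6 - 24 = -18
d × e = (-38, -31, -18)
|d × e| = √((-38)² + (-31)² + (-18)²) = √2729 ≈ 52.2398
area = ½ · 52.2398 ≈ 26.120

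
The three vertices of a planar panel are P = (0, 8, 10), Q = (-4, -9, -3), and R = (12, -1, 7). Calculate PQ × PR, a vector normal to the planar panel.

PQ = (-4, -17, -13)
PR = (12, -9, -3)
i: (-17)·(-3) - (-13)·(-9) = 51 - 117 = -66
j: (-13)·12 - (-4)·(-3) = -156 - 12 = -168
k: (-4)·(-9) - (-17)·12 = 36 - (-204) = 240
PQ × PR = (-66, -168, 240)

(-66, -168, 240)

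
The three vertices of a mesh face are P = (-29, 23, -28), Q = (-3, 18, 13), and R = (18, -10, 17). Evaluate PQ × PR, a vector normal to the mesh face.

PQ = (26, -5, 41)
PR = (47, -33, 45)
i: (-5)·45 - 41·(-33) = -225 - (-1353) = 1128
j: 41·47 - 26·45 = 1927 - 1170 = 757
k: 26·(-33) - (-5)·47 = -858 - (-235) = -623
PQ × PR = (1128, 757, -623)

(1128, 757, -623)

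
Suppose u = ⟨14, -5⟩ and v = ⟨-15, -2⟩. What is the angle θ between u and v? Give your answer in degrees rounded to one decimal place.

152.8

u · v = 14·(-15) + (-5)·(-2) = -210 + 10 = -200
|u|² = 196 + 25 = 221,  |u| = √221 ≈ 14.866069
|v|² = 225 + 4 = 229,  |v| = √229 ≈ 15.132746
cos θ = -200 / (14.866069 · 15.132746) ≈ -0.88903
θ = arccos(-0.88903) ≈ 152.8°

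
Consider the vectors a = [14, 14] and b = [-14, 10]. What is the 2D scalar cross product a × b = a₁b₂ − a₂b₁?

14·10 - 14·(-14) = 140 - (-196) = 336

336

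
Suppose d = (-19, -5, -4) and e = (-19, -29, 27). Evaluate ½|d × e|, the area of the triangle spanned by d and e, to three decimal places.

393.020

i: (-5)·27 - (-4)·(-29) = -135 - 116 = -251
j: (-4)·(-19) - (-19)·27 = 76 - (-513) = 589
k: (-19)·(-29) - (-5)·(-19) = 551 - 95 = 456
d × e = (-251, 589, 456)
|d × e| = √((-251)² + 589² + 456²) = √617858 ≈ 786.0394
area = ½ · 786.0394 ≈ 393.020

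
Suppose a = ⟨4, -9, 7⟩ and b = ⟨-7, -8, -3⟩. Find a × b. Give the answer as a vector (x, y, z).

i: (-9)·(-3) - 7·(-8) = 27 - (-56) = 83
j: 7·(-7) - 4·(-3) = -49 - (-12) = -37
k: 4·(-8) - (-9)·(-7) = -32 - 63 = -95
a × b = (83, -37, -95)

(83, -37, -95)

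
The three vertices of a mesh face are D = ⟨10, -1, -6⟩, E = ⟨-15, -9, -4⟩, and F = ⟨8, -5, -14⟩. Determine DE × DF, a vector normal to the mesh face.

(72, -204, 84)

DE = (-25, -8, 2)
DF = (-2, -4, -8)
i: (-8)·(-8) - 2·(-4) = 64 - (-8) = 72
j: 2·(-2) - (-25)·(-8) = -4 - 200 = -204
k: (-25)·(-4) - (-8)·(-2) = 100 - 16 = 84
DE × DF = (72, -204, 84)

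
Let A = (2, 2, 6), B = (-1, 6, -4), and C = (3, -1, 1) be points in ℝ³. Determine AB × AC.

AB = (-3, 4, -10)
AC = (1, -3, -5)
i: 4·(-5) - (-10)·(-3) = -20 - 30 = -50
j: (-10)·1 - (-3)·(-5) = -10 - 15 = -25
k: (-3)·(-3) - 4·1 = 9 - 4 = 5
AB × AC = (-50, -25, 5)

(-50, -25, 5)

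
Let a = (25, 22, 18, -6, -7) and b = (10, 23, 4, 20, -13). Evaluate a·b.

a · b = 25·10 + 22·23 + 18·4 + (-6)·20 + (-7)·(-13) = 250 + 506 + 72 - 120 + 91 = 799

799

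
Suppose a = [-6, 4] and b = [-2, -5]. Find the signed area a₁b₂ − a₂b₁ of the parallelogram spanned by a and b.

38

(-6)·(-5) - 4·(-2) = 30 - (-8) = 38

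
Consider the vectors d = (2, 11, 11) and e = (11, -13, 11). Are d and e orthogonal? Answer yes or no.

d · e = 2·11 + 11·(-13) + 11·11 = 22 - 143 + 121 = 0
Zero, so the vectors are orthogonal.

yes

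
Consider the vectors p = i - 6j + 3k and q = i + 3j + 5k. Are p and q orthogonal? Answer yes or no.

p · q = 1·1 + (-6)·3 + 3·5 = 1 - 18 + 15 = -2
Nonzero, so the vectors are not orthogonal.

no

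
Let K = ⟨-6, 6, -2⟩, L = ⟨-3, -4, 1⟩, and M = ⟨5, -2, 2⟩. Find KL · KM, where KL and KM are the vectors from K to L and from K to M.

KL = L − K = (3, -10, 3)
KM = M − K = (11, -8, 4)
KL · KM = 3·11 + (-10)·(-8) + 3·4 = 33 + 80 + 12 = 125

125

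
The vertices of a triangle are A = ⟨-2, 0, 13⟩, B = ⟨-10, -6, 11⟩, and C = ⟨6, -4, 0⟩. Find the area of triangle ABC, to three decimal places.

AB = (-8, -6, -2),  AC = (8, -4, -13)
i: (-6)·(-13) - (-2)·(-4) = 78 - 8 = 70
j: (-2)·8 - (-8)·(-13) = -16 - 104 = -120
k: (-8)·(-4) - (-6)·8 = 32 - (-48) = 80
AB × AC = (70, -120, 80)
|AB × AC| = √25700 ≈ 160.3122
area = ½ · 160.3122 ≈ 80.156

80.156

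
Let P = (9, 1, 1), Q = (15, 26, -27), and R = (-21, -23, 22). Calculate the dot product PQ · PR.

PQ = Q − P = (6, 25, -28)
PR = R − P = (-30, -24, 21)
PQ · PR = 6·(-30) + 25·(-24) + (-28)·21 = -180 - 600 - 588 = -1368

-1368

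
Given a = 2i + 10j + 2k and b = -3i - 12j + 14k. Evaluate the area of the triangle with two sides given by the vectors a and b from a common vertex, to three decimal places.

i: 10·14 - 2·(-12) = 140 - (-24) = 164
j: 2·(-3) - 2·14 = -6 - 28 = -34
k: 2·(-12) - 10·(-3) = -24 - (-30) = 6
a × b = (164, -34, 6)
|a × b| = √(164² + (-34)² + 6²) = √28088 ≈ 167.5947
area = ½ · 167.5947 ≈ 83.797

83.797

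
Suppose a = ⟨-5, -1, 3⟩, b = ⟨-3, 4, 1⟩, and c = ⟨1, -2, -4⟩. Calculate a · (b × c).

b × c:
i: 4·(-4) - 1·(-2) = -16 - (-2) = -14
j: 1·1 - (-3)·(-4) = 1 - 12 = -11
k: (-3)·(-2) - 4·1 = 6 - 4 = 2
b × c = (-14, -11, 2)
a · (b × c) = (-5)·(-14) + (-1)·(-11) + 3·2 = 70 + 11 + 6 = 87

87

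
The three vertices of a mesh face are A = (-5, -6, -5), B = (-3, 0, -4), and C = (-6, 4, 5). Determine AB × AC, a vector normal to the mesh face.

AB = (2, 6, 1)
AC = (-1, 10, 10)
i: 6·10 - 1·10 = 60 - 10 = 50
j: 1·(-1) - 2·10 = -1 - 20 = -21
k: 2·10 - 6·(-1) = 20 - (-6) = 26
AB × AC = (50, -21, 26)

(50, -21, 26)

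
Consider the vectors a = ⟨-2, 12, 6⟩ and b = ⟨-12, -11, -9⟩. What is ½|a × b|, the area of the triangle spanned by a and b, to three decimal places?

96.721

i: 12·(-9) - 6·(-11) = -108 - (-66) = -42
j: 6·(-12) - (-2)·(-9) = -72 - 18 = -90
k: (-2)·(-11) - 12·(-12) = 22 - (-144) = 166
a × b = (-42, -90, 166)
|a × b| = √((-42)² + (-90)² + 166²) = √37420 ≈ 193.4425
area = ½ · 193.4425 ≈ 96.721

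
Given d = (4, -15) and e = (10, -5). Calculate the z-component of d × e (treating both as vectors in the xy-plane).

4·(-5) - (-15)·10 = -20 - (-150) = 130

130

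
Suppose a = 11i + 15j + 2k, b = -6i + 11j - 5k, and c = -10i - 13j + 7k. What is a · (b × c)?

1888

b × c:
i: 11·7 - (-5)·(-13) = 77 - 65 = 12
j: (-5)·(-10) - (-6)·7 = 50 - (-42) = 92
k: (-6)·(-13) - 11·(-10) = 78 - (-110) = 188
b × c = (12, 92, 188)
a · (b × c) = 11·12 + 15·92 + 2·188 = 132 + 1380 + 376 = 1888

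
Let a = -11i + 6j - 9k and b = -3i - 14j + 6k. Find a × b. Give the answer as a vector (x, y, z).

(-90, 93, 172)

i: 6·6 - (-9)·(-14) = 36 - 126 = -90
j: (-9)·(-3) - (-11)·6 = 27 - (-66) = 93
k: (-11)·(-14) - 6·(-3) = 154 - (-18) = 172
a × b = (-90, 93, 172)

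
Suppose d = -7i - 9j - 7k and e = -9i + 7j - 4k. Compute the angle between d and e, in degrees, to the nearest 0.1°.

d · e = (-7)·(-9) + (-9)·7 + (-7)·(-4) = 63 - 63 + 28 = 28
|d|² = 49 + 81 + 49 = 179,  |d| = √179 ≈ 13.379088
|e|² = 81 + 49 + 16 = 146,  |e| = √146 ≈ 12.083046
cos θ = 28 / (13.379088 · 12.083046) ≈ 0.17320
θ = arccos(0.17320) ≈ 80.0°

80.0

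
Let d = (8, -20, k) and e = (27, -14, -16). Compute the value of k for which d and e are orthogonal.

31

d · e = 8·27 + (-20)·(-14) + k·(-16) = 496 - 16k
Set equal to 0: -16k = -496, so k = 31.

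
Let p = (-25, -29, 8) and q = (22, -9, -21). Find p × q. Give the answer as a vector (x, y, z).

i: (-29)·(-21) - 8·(-9) = 609 - (-72) = 681
j: 8·22 - (-25)·(-21) = 176 - 525 = -349
k: (-25)·(-9) - (-29)·22 = 225 - (-638) = 863
p × q = (681, -349, 863)

(681, -349, 863)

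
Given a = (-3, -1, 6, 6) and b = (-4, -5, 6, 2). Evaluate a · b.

a · b = (-3)·(-4) + (-1)·(-5) + 6·6 + 6·2 = 12 + 5 + 36 + 12 = 65

65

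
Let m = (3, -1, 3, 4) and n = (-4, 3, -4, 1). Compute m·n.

m · n = 3·(-4) + (-1)·3 + 3·(-4) + 4·1 = -12 - 3 - 12 + 4 = -23

-23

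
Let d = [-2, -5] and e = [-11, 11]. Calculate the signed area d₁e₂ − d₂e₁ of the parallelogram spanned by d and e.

(-2)·11 - (-5)·(-11) = -22 - 55 = -77

-77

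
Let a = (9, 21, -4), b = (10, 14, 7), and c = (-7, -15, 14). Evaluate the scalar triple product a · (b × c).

-1052

b × c:
i: 14·14 - 7·(-15) = 196 - (-105) = 301
j: 7·(-7) - 10·14 = -49 - 140 = -189
k: 10·(-15) - 14·(-7) = -150 - (-98) = -52
b × c = (301, -189, -52)
a · (b × c) = 9·301 + 21·(-189) + (-4)·(-52) = 2709 - 3969 + 208 = -1052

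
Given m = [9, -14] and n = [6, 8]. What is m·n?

m · n = 9·6 + (-14)·8 = 54 - 112 = -58

-58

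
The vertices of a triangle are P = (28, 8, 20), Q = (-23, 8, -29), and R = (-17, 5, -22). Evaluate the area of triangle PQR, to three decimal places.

110.665

PQ = (-51, 0, -49),  PR = (-45, -3, -42)
i: 0·(-42) - (-49)·(-3) = 0 - 147 = -147
j: (-49)·(-45) - (-51)·(-42) = 2205 - 2142 = 63
k: (-51)·(-3) - 0·(-45) = 153 - 0 = 153
PQ × PR = (-147, 63, 153)
|PQ × PR| = √48987 ≈ 221.3301
area = ½ · 221.3301 ≈ 110.665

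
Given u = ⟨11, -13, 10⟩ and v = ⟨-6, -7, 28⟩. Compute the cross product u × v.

i: (-13)·28 - 10·(-7) = -364 - (-70) = -294
j: 10·(-6) - 11·28 = -60 - 308 = -368
k: 11·(-7) - (-13)·(-6) = -77 - 78 = -155
u × v = (-294, -368, -155)

(-294, -368, -155)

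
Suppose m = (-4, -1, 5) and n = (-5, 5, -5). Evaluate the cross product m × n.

i: (-1)·(-5) - 5·5 = 5 - 25 = -20
j: 5·(-5) - (-4)·(-5) = -25 - 20 = -45
k: (-4)·5 - (-1)·(-5) = -20 - 5 = -25
m × n = (-20, -45, -25)

(-20, -45, -25)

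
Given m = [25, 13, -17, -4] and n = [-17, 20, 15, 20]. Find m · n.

m · n = 25·(-17) + 13·20 + (-17)·15 + (-4)·20 = -425 + 260 - 255 - 80 = -500

-500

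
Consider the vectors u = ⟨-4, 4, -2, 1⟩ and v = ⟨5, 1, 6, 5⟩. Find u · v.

u · v = (-4)·5 + 4·1 + (-2)·6 + 1·5 = -20 + 4 - 12 + 5 = -23

-23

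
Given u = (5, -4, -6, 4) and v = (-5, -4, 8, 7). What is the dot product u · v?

-29

u · v = 5·(-5) + (-4)·(-4) + (-6)·8 + 4·7 = -25 + 16 - 48 + 28 = -29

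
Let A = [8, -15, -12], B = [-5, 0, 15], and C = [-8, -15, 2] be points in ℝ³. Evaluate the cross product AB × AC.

(210, -250, 240)

AB = (-13, 15, 27)
AC = (-16, 0, 14)
i: 15·14 - 27·0 = 210 - 0 = 210
j: 27·(-16) - (-13)·14 = -432 - (-182) = -250
k: (-13)·0 - 15·(-16) = 0 - (-240) = 240
AB × AC = (210, -250, 240)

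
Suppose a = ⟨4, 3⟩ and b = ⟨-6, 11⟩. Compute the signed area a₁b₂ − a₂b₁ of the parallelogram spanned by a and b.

62

4·11 - 3·(-6) = 44 - (-18) = 62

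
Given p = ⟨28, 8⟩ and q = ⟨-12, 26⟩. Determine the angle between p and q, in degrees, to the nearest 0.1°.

98.8

p · q = 28·(-12) + 8·26 = -336 + 208 = -128
|p|² = 784 + 64 = 848,  |p| = √848 ≈ 29.120440
|q|² = 144 + 676 = 820,  |q| = √820 ≈ 28.635642
cos θ = -128 / (29.120440 · 28.635642) ≈ -0.15350
θ = arccos(-0.15350) ≈ 98.8°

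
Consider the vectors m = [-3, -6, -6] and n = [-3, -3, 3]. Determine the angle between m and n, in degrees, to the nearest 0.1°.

78.9

m · n = (-3)·(-3) + (-6)·(-3) + (-6)·3 = 9 + 18 - 18 = 9
|m|² = 9 + 36 + 36 = 81,  |m| = √81 ≈ 9.000000
|n|² = 9 + 9 + 9 = 27,  |n| = √27 ≈ 5.196152
cos θ = 9 / (9.000000 · 5.196152) ≈ 0.19245
θ = arccos(0.19245) ≈ 78.9°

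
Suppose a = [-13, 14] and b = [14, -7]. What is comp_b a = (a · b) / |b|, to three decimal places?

a · b = (-13)·14 + 14·(-7) = -182 - 98 = -280
|b| = √(196 + 49) = √245 ≈ 15.6525
comp_b a = -280 / √245 ≈ -17.889

-17.889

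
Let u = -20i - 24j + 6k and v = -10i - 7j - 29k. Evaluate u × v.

i: (-24)·(-29) - 6·(-7) = 696 - (-42) = 738
j: 6·(-10) - (-20)·(-29) = -60 - 580 = -640
k: (-20)·(-7) - (-24)·(-10) = 140 - 240 = -100
u × v = (738, -640, -100)

(738, -640, -100)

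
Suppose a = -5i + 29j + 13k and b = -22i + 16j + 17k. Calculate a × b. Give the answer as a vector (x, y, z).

i: 29·17 - 13·16 = 493 - 208 = 285
j: 13·(-22) - (-5)·17 = -286 - (-85) = -201
k: (-5)·16 - 29·(-22) = -80 - (-638) = 558
a × b = (285, -201, 558)

(285, -201, 558)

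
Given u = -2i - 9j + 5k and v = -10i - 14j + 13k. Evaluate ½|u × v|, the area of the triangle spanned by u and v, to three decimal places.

40.709

i: (-9)·13 - 5·(-14) = -117 - (-70) = -47
j: 5·(-10) - (-2)·13 = -50 - (-26) = -24
k: (-2)·(-14) - (-9)·(-10) = 28 - 90 = -62
u × v = (-47, -24, -62)
|u × v| = √((-47)² + (-24)² + (-62)²) = √6629 ≈ 81.4187
area = ½ · 81.4187 ≈ 40.709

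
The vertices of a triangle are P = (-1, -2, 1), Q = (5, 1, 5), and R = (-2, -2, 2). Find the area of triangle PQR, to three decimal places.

5.431

PQ = (6, 3, 4),  PR = (-1, 0, 1)
i: 3·1 - 4·0 = 3 - 0 = 3
j: 4·(-1) - 6·1 = -4 - 6 = -10
k: 6·0 - 3·(-1) = 0 - (-3) = 3
PQ × PR = (3, -10, 3)
|PQ × PR| = √118 ≈ 10.8628
area = ½ · 10.8628 ≈ 5.431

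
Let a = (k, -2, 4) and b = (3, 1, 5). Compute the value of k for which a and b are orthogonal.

a · b = k·3 + (-2)·1 + 4·5 = 18 + 3k
Set equal to 0: 3k = -18, so k = -6.

-6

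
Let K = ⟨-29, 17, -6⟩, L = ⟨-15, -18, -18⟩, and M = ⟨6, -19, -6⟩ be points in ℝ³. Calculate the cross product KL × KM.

(-432, -420, 721)

KL = (14, -35, -12)
KM = (35, -36, 0)
i: (-35)·0 - (-12)·(-36) = 0 - 432 = -432
j: (-12)·35 - 14·0 = -420 - 0 = -420
k: 14·(-36) - (-35)·35 = -504 - (-1225) = 721
KL × KM = (-432, -420, 721)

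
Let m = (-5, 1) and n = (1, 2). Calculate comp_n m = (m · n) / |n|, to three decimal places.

-1.342

m · n = (-5)·1 + 1·2 = -5 + 2 = -3
|n| = √(1 + 4) = √5 ≈ 2.2361
comp_n m = -3 / √5 ≈ -1.342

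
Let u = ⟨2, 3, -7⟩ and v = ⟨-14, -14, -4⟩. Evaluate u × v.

i: 3·(-4) - (-7)·(-14) = -12 - 98 = -110
j: (-7)·(-14) - 2·(-4) = 98 - (-8) = 106
k: 2·(-14) - 3·(-14) = -28 - (-42) = 14
u × v = (-110, 106, 14)

(-110, 106, 14)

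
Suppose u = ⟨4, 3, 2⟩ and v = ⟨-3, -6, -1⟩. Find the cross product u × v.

i: 3·(-1) - 2·(-6) = -3 - (-12) = 9
j: 2·(-3) - 4·(-1) = -6 - (-4) = -2
k: 4·(-6) - 3·(-3) = -24 - (-9) = -15
u × v = (9, -2, -15)

(9, -2, -15)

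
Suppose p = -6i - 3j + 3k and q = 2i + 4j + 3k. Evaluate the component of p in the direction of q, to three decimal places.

p · q = (-6)·2 + (-3)·4 + 3·3 = -12 - 12 + 9 = -15
|q| = √(4 + 16 + 9) = √29 ≈ 5.3852
comp_q p = -15 / √29 ≈ -2.785

-2.785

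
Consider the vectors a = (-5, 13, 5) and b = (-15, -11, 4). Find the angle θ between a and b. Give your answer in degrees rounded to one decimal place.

a · b = (-5)·(-15) + 13·(-11) + 5·4 = 75 - 143 + 20 = -48
|a|² = 25 + 169 + 25 = 219,  |a| = √219 ≈ 14.798649
|b|² = 225 + 121 + 16 = 362,  |b| = √362 ≈ 19.026298
cos θ = -48 / (14.798649 · 19.026298) ≈ -0.17048
θ = arccos(-0.17048) ≈ 99.8°

99.8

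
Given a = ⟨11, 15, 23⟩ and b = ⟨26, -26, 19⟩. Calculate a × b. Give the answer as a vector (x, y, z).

i: 15·19 - 23·(-26) = 285 - (-598) = 883
j: 23·26 - 11·19 = 598 - 209 = 389
k: 11·(-26) - 15·26 = -286 - 390 = -676
a × b = (883, 389, -676)

(883, 389, -676)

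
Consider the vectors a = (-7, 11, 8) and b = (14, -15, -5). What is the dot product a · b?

a · b = (-7)·14 + 11·(-15) + 8·(-5) = -98 - 165 - 40 = -303

-303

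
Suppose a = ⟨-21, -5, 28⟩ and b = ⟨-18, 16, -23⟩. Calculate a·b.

a · b = (-21)·(-18) + (-5)·16 + 28·(-23) = 378 - 80 - 644 = -346

-346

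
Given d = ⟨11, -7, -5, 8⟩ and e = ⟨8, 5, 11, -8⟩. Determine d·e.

-66

d · e = 11·8 + (-7)·5 + (-5)·11 + 8·(-8) = 88 - 35 - 55 - 64 = -66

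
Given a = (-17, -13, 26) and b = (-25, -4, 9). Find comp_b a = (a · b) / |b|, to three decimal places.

26.461

a · b = (-17)·(-25) + (-13)·(-4) + 26·9 = 425 + 52 + 234 = 711
|b| = √(625 + 16 + 81) = √722 ≈ 26.8701
comp_b a = 711 / √722 ≈ 26.461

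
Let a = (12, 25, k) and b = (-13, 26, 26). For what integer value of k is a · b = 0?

-19

a · b = 12·(-13) + 25·26 + k·26 = 494 + 26k
Set equal to 0: 26k = -494, so k = -19.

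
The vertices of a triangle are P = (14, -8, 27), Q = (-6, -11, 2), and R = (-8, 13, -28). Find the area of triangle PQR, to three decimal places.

PQ = (-20, -3, -25),  PR = (-22, 21, -55)
i: (-3)·(-55) - (-25)·21 = 165 - (-525) = 690
j: (-25)·(-22) - (-20)·(-55) = 550 - 1100 = -550
k: (-20)·21 - (-3)·(-22) = -420 - 66 = -486
PQ × PR = (690, -550, -486)
|PQ × PR| = √1014796 ≈ 1007.3708
area = ½ · 1007.3708 ≈ 503.685

503.685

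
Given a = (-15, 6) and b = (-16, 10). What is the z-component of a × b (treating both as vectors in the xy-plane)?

-54

(-15)·10 - 6·(-16) = -150 - (-96) = -54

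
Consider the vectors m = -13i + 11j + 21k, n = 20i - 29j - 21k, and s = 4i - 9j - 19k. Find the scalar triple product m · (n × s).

-2794

n × s:
i: (-29)·(-19) - (-21)·(-9) = 551 - 189 = 362
j: (-21)·4 - 20·(-19) = -84 - (-380) = 296
k: 20·(-9) - (-29)·4 = -180 - (-116) = -64
n × s = (362, 296, -64)
m · (n × s) = (-13)·362 + 11·296 + 21·(-64) = -4706 + 3256 - 1344 = -2794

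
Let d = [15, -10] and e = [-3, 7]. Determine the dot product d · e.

-115

d · e = 15·(-3) + (-10)·7 = -45 - 70 = -115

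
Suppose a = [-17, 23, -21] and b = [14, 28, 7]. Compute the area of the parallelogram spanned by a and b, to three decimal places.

1108.346

i: 23·7 - (-21)·28 = 161 - (-588) = 749
j: (-21)·14 - (-17)·7 = -294 - (-119) = -175
k: (-17)·28 - 23·14 = -476 - 322 = -798
a × b = (749, -175, -798)
|a × b| = √(749² + (-175)² + (-798)²) = √1228430 ≈ 1108.3456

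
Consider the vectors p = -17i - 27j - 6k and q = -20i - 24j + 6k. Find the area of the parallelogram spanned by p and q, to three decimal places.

400.430

i: (-27)·6 - (-6)·(-24) = -162 - 144 = -306
j: (-6)·(-20) - (-17)·6 = 120 - (-102) = 222
k: (-17)·(-24) - (-27)·(-20) = 408 - 540 = -132
p × q = (-306, 222, -132)
|p × q| = √((-306)² + 222² + (-132)²) = √160344 ≈ 400.4298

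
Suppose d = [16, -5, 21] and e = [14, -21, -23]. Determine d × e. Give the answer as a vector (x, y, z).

(556, 662, -266)

i: (-5)·(-23) - 21·(-21) = 115 - (-441) = 556
j: 21·14 - 16·(-23) = 294 - (-368) = 662
k: 16·(-21) - (-5)·14 = -336 - (-70) = -266
d × e = (556, 662, -266)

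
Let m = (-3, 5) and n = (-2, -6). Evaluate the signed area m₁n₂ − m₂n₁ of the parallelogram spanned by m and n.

(-3)·(-6) - 5·(-2) = 18 - (-10) = 28

28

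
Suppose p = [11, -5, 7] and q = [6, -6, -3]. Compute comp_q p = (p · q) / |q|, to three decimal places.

8.333

p · q = 11·6 + (-5)·(-6) + 7·(-3) = 66 + 30 - 21 = 75
|q| = √(36 + 36 + 9) = √81 ≈ 9.0000
comp_q p = 75 / √81 ≈ 8.333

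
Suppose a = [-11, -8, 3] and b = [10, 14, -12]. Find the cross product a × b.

i: (-8)·(-12) - 3·14 = 96 - 42 = 54
j: 3·10 - (-11)·(-12) = 30 - 132 = -102
k: (-11)·14 - (-8)·10 = -154 - (-80) = -74
a × b = (54, -102, -74)

(54, -102, -74)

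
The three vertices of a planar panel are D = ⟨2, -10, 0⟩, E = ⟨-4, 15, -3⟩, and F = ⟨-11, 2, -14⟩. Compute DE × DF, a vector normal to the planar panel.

(-314, -45, 253)

DE = (-6, 25, -3)
DF = (-13, 12, -14)
i: 25·(-14) - (-3)·12 = -350 - (-36) = -314
j: (-3)·(-13) - (-6)·(-14) = 39 - 84 = -45
k: (-6)·12 - 25·(-13) = -72 - (-325) = 253
DE × DF = (-314, -45, 253)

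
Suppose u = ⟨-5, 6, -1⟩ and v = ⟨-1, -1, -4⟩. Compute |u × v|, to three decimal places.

i: 6·(-4) - (-1)·(-1) = -24 - 1 = -25
j: (-1)·(-1) - (-5)·(-4) = 1 - 20 = -19
k: (-5)·(-1) - 6·(-1) = 5 - (-6) = 11
u × v = (-25, -19, 11)
|u × v| = √((-25)² + (-19)² + 11²) = √1107 ≈ 33.2716

33.272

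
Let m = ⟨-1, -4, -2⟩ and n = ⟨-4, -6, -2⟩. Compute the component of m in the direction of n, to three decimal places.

m · n = (-1)·(-4) + (-4)·(-6) + (-2)·(-2) = 4 + 24 + 4 = 32
|n| = √(16 + 36 + 4) = √56 ≈ 7.4833
comp_n m = 32 / √56 ≈ 4.276

4.276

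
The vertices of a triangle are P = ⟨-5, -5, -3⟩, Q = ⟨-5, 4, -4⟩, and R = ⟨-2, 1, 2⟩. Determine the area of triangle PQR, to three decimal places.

PQ = (0, 9, -1),  PR = (3, 6, 5)
i: 9·5 - (-1)·6 = 45 - (-6) = 51
j: (-1)·3 - 0·5 = -3 - 0 = -3
k: 0·6 - 9·3 = 0 - 27 = -27
PQ × PR = (51, -3, -27)
|PQ × PR| = √3339 ≈ 57.7841
area = ½ · 57.7841 ≈ 28.892

28.892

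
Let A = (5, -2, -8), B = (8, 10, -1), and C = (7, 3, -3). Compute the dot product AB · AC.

AB = B − A = (3, 12, 7)
AC = C − A = (2, 5, 5)
AB · AC = 3·2 + 12·5 + 7·5 = 6 + 60 + 35 = 101

101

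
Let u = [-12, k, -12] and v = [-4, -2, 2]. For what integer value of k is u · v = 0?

12

u · v = (-12)·(-4) + k·(-2) + (-12)·2 = 24 - 2k
Set equal to 0: -2k = -24, so k = 12.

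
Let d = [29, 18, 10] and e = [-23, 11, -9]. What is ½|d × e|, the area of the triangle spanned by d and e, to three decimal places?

i: 18·(-9) - 10·11 = -162 - 110 = -272
j: 10·(-23) - 29·(-9) = -230 - (-261) = 31
k: 29·11 - 18·(-23) = 319 - (-414) = 733
d × e = (-272, 31, 733)
|d × e| = √((-272)² + 31² + 733²) = √612234 ≈ 782.4538
area = ½ · 782.4538 ≈ 391.227

391.227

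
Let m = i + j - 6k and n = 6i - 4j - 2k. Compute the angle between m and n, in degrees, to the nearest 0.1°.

m · n = 1·6 + 1·(-4) + (-6)·(-2) = 6 - 4 + 12 = 14
|m|² = 1 + 1 + 36 = 38,  |m| = √38 ≈ 6.164414
|n|² = 36 + 16 + 4 = 56,  |n| = √56 ≈ 7.483315
cos θ = 14 / (6.164414 · 7.483315) ≈ 0.30349
θ = arccos(0.30349) ≈ 72.3°

72.3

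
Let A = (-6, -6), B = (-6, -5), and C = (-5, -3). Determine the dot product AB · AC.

3

AB = B − A = (0, 1)
AC = C − A = (1, 3)
AB · AC = 0·1 + 1·3 = 0 + 3 = 3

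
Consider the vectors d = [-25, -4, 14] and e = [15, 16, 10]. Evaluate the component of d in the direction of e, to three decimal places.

d · e = (-25)·15 + (-4)·16 + 14·10 = -375 - 64 + 140 = -299
|e| = √(225 + 256 + 100) = √581 ≈ 24.1039
comp_e d = -299 / √581 ≈ -12.405

-12.405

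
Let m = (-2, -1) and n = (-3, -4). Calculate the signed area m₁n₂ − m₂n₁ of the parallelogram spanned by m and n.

5

(-2)·(-4) - (-1)·(-3) = 8 - 3 = 5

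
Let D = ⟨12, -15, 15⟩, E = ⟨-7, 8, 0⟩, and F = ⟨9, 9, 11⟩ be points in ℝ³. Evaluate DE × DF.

DE = (-19, 23, -15)
DF = (-3, 24, -4)
i: 23·(-4) - (-15)·24 = -92 - (-360) = 268
j: (-15)·(-3) - (-19)·(-4) = 45 - 76 = -31
k: (-19)·24 - 23·(-3) = -456 - (-69) = -387
DE × DF = (268, -31, -387)

(268, -31, -387)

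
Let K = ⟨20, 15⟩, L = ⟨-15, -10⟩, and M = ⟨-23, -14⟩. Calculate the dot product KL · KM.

KL = L − K = (-35, -25)
KM = M − K = (-43, -29)
KL · KM = (-35)·(-43) + (-25)·(-29) = 1505 + 725 = 2230

2230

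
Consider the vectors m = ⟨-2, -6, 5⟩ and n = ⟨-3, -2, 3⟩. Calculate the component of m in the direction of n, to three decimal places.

m · n = (-2)·(-3) + (-6)·(-2) + 5·3 = 6 + 12 + 15 = 33
|n| = √(9 + 4 + 9) = √22 ≈ 4.6904
comp_n m = 33 / √22 ≈ 7.036

7.036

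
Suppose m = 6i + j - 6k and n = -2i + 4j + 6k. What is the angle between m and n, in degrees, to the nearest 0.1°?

133.5

m · n = 6·(-2) + 1·4 + (-6)·6 = -12 + 4 - 36 = -44
|m|² = 36 + 1 + 36 = 73,  |m| = √73 ≈ 8.544004
|n|² = 4 + 16 + 36 = 56,  |n| = √56 ≈ 7.483315
cos θ = -44 / (8.544004 · 7.483315) ≈ -0.68817
θ = arccos(-0.68817) ≈ 133.5°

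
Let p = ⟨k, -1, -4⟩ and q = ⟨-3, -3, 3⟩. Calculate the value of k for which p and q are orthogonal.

-3

p · q = k·(-3) + (-1)·(-3) + (-4)·3 = -9 - 3k
Set equal to 0: -3k = 9, so k = -3.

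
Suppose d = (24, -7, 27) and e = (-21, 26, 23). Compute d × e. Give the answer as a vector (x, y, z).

(-863, -1119, 477)

i: (-7)·23 - 27·26 = -161 - 702 = -863
j: 27·(-21) - 24·23 = -567 - 552 = -1119
k: 24·26 - (-7)·(-21) = 624 - 147 = 477
d × e = (-863, -1119, 477)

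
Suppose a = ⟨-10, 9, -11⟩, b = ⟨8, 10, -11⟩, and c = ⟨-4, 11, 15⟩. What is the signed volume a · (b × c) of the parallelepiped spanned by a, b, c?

-4802

b × c:
i: 10·15 - (-11)·11 = 150 - (-121) = 271
j: (-11)·(-4) - 8·15 = 44 - 120 = -76
k: 8·11 - 10·(-4) = 88 - (-40) = 128
b × c = (271, -76, 128)
a · (b × c) = (-10)·271 + 9·(-76) + (-11)·128 = -2710 - 684 - 1408 = -4802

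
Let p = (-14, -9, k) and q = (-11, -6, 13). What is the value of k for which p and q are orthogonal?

p · q = (-14)·(-11) + (-9)·(-6) + k·13 = 208 + 13k
Set equal to 0: 13k = -208, so k = -16.

-16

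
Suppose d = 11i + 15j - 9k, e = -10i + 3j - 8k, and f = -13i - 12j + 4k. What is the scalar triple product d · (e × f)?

-195

e × f:
i: 3·4 - (-8)·(-12) = 12 - 96 = -84
j: (-8)·(-13) - (-10)·4 = 104 - (-40) = 144
k: (-10)·(-12) - 3·(-13) = 120 - (-39) = 159
e × f = (-84, 144, 159)
d · (e × f) = 11·(-84) + 15·144 + (-9)·159 = -924 + 2160 - 1431 = -195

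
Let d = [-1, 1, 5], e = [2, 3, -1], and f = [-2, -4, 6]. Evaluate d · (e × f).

e × f:
i: 3·6 - (-1)·(-4) = 18 - 4 = 14
j: (-1)·(-2) - 2·6 = 2 - 12 = -10
k: 2·(-4) - 3·(-2) = -8 - (-6) = -2
e × f = (14, -10, -2)
d · (e × f) = (-1)·14 + 1·(-10) + 5·(-2) = -14 - 10 - 10 = -34

-34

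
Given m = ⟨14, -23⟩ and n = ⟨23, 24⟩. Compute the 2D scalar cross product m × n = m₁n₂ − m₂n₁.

14·24 - (-23)·23 = 336 - (-529) = 865

865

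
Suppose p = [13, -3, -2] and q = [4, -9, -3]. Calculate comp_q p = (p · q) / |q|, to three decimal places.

8.256

p · q = 13·4 + (-3)·(-9) + (-2)·(-3) = 52 + 27 + 6 = 85
|q| = √(16 + 81 + 9) = √106 ≈ 10.2956
comp_q p = 85 / √106 ≈ 8.256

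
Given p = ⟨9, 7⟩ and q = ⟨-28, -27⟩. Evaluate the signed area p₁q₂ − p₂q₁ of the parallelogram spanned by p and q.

9·(-27) - 7·(-28) = -243 - (-196) = -47

-47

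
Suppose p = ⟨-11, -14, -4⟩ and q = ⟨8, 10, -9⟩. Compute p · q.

p · q = (-11)·8 + (-14)·10 + (-4)·(-9) = -88 - 140 + 36 = -192

-192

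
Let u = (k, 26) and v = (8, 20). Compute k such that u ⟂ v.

-65

u · v = k·8 + 26·20 = 520 + 8k
Set equal to 0: 8k = -520, so k = -65.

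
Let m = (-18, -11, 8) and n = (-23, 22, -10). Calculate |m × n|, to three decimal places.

747.029

i: (-11)·(-10) - 8·22 = 110 - 176 = -66
j: 8·(-23) - (-18)·(-10) = -184 - 180 = -364
k: (-18)·22 - (-11)·(-23) = -396 - 253 = -649
m × n = (-66, -364, -649)
|m × n| = √((-66)² + (-364)² + (-649)²) = √558053 ≈ 747.0295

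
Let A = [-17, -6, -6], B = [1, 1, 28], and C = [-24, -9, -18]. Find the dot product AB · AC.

AB = B − A = (18, 7, 34)
AC = C − A = (-7, -3, -12)
AB · AC = 18·(-7) + 7·(-3) + 34·(-12) = -126 - 21 - 408 = -555

-555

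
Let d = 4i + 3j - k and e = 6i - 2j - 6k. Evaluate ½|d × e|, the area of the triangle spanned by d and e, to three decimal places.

i: 3·(-6) - (-1)·(-2) = -18 - 2 = -20
j: (-1)·6 - 4·(-6) = -6 - (-24) = 18
k: 4·(-2) - 3·6 = -8 - 18 = -26
d × e = (-20, 18, -26)
|d × e| = √((-20)² + 18² + (-26)²) = √1400 ≈ 37.4166
area = ½ · 37.4166 ≈ 18.708

18.708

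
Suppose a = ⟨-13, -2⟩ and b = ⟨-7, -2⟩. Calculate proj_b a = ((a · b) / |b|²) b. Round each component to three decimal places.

(-12.547, -3.585)

a · b = (-13)·(-7) + (-2)·(-2) = 91 + 4 = 95
|b|² = 49 + 4 = 53
proj_b a = (95/53) · (-7, -2) ≈ (-12.547, -3.585)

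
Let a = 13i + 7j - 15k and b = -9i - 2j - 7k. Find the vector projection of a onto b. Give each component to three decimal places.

(1.746, 0.388, 1.358)

a · b = 13·(-9) + 7·(-2) + (-15)·(-7) = -117 - 14 + 105 = -26
|b|² = 81 + 4 + 49 = 134
proj_b a = (-26/134) · (-9, -2, -7) ≈ (1.746, 0.388, 1.358)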